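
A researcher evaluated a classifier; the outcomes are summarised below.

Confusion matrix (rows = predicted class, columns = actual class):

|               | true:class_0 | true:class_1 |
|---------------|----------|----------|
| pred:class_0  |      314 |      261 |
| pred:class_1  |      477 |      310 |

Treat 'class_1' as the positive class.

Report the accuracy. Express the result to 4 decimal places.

0.4581

Accuracy = (TP+TN)/N = (310+314)/1362 = 0.4581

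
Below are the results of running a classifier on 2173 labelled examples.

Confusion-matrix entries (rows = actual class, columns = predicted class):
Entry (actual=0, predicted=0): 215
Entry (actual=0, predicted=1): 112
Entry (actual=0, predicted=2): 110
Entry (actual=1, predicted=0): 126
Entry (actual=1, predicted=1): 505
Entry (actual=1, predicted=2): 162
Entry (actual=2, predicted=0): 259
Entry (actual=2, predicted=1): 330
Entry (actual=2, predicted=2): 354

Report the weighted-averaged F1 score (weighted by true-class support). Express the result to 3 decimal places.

0.491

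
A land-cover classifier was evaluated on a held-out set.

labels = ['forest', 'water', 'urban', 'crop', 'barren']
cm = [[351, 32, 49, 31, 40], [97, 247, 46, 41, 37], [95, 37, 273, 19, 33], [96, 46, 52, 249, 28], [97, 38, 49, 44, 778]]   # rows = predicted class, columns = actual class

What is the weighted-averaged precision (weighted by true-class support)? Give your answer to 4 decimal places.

Per-class precision (TP/(TP+FP)):
  forest: TP=351, FP=32+49+31+40=152 → 351/503 = 0.69781
  water: TP=247, FP=97+46+41+37=221 → 247/468 = 0.52778
  urban: TP=273, FP=95+37+19+33=184 → 273/457 = 0.59737
  crop: TP=249, FP=96+46+52+28=222 → 249/471 = 0.52866
  barren: TP=778, FP=97+38+49+44=228 → 778/1006 = 0.77336
Weighted-precision = Σ (supportᵢ/N)·precisionᵢ with N=2905: (736/2905)·0.69781 + (400/2905)·0.52778 + (469/2905)·0.59737 + (384/2905)·0.52866 + (916/2905)·0.77336 = 0.6596

0.6596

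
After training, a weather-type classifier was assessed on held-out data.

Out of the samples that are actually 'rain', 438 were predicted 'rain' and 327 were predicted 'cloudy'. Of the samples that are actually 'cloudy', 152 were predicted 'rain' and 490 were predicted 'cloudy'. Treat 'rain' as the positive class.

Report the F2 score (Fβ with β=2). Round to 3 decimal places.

0.600

Fβ = (1+β²)·TP / ((1+β²)·TP + β²·FN + FP), with β²=4
= 5·438 / (5·438 + 4·327 + 152) = 0.600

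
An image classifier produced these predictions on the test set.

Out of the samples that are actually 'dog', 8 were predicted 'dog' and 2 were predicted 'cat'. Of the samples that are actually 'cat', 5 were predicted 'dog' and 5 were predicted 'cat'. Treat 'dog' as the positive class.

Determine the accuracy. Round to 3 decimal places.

0.650

Accuracy = (TP+TN)/N = (8+5)/20 = 0.650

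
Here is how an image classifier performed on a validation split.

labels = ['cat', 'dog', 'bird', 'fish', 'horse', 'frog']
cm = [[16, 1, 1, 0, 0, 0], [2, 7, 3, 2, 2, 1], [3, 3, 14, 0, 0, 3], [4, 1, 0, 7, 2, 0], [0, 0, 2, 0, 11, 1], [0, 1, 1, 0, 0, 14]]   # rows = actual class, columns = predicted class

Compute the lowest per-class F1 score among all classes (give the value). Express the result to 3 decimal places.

Per-class F1 score (2·TP/(2·TP+FP+FN)):
  cat: TP=16, FP=2+3+4+0+0=9, FN=1+1+0+0+0=2 → 32/43 = 0.7442
  dog: TP=7, FP=1+3+1+0+1=6, FN=2+3+2+2+1=10 → 14/30 = 0.4667
  bird: TP=14, FP=1+3+0+2+1=7, FN=3+3+0+0+3=9 → 28/44 = 0.6364
  fish: TP=7, FP=0+2+0+0+0=2, FN=4+1+0+2+0=7 → 14/23 = 0.6087
  horse: TP=11, FP=0+2+0+2+0=4, FN=0+0+2+0+1=3 → 22/29 = 0.7586
  frog: TP=14, FP=0+1+3+0+1=5, FN=0+1+1+0+0=2 → 28/35 = 0.8000
Lowest is class 'dog' with F1 score = 0.467.

0.467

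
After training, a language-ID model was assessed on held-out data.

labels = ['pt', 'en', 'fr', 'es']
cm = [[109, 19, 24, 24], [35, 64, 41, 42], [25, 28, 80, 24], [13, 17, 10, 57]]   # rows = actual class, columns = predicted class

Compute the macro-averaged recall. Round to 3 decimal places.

Per-class recall (TP/(TP+FN)):
  pt: TP=109, FN=19+24+24=67 → 109/176 = 0.6193
  en: TP=64, FN=35+41+42=118 → 64/182 = 0.3516
  fr: TP=80, FN=25+28+24=77 → 80/157 = 0.5096
  es: TP=57, FN=13+17+10=40 → 57/97 = 0.5876
Macro-recall = mean = (0.6193 + 0.3516 + 0.5096 + 0.5876) / 4 = 0.517

0.517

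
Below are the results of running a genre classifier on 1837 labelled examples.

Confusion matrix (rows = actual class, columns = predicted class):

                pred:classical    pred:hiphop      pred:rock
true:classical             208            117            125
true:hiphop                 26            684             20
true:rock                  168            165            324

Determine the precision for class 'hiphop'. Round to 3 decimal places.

One-vs-rest for 'hiphop': TP = diagonal; FP = other classes predicted 'hiphop'; FN = 'hiphop' predicted as other.
precision = TP/(TP+FP).
hiphop: TP=684, FP=117+165=282 → 684/966 = 0.7081

0.708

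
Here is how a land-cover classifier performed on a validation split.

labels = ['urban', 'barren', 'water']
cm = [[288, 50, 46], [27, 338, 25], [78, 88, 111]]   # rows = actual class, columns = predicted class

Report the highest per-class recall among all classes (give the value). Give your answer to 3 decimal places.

0.867

Per-class recall (TP/(TP+FN)):
  urban: TP=288, FN=50+46=96 → 288/384 = 0.7500
  barren: TP=338, FN=27+25=52 → 338/390 = 0.8667
  water: TP=111, FN=78+88=166 → 111/277 = 0.4007
Highest is class 'barren' with recall = 0.867.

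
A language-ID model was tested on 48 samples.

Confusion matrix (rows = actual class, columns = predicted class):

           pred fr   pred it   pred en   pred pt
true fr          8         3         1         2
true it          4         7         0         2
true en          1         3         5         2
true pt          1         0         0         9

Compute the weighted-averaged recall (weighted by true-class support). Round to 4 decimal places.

0.6042

Per-class recall (TP/(TP+FN)):
  fr: TP=8, FN=3+1+2=6 → 8/14 = 0.57143
  it: TP=7, FN=4+0+2=6 → 7/13 = 0.53846
  en: TP=5, FN=1+3+2=6 → 5/11 = 0.45455
  pt: TP=9, FN=1+0+0=1 → 9/10 = 0.90000
Weighted-recall = Σ (supportᵢ/N)·recallᵢ with N=48: (14/48)·0.57143 + (13/48)·0.53846 + (11/48)·0.45455 + (10/48)·0.90000 = 0.6042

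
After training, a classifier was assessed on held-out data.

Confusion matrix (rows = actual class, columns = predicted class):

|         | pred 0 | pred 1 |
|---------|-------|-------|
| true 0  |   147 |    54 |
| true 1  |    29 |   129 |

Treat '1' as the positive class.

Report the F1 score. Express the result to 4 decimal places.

Precision = TP/(TP+FP) = 129/183 = 0.7049
Recall = TP/(TP+FN) = 129/158 = 0.8165
F1 = 2·TP/(2·TP+FP+FN) = 258/341 = 0.7566

0.7566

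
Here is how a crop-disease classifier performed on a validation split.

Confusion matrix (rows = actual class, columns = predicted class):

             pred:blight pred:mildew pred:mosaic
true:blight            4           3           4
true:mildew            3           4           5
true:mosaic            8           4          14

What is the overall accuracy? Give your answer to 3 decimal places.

Accuracy = trace / total = (4+4+14=22) / 49 = 22/49 = 0.449

0.449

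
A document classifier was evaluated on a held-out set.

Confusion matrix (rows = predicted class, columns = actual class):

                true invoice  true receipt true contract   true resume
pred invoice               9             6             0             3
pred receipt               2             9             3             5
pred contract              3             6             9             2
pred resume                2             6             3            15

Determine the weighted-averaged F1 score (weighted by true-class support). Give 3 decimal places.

Per-class F1 score (2·TP/(2·TP+FP+FN)):
  invoice: TP=9, FP=6+0+3=9, FN=2+3+2=7 → 18/34 = 0.5294
  receipt: TP=9, FP=2+3+5=10, FN=6+6+6=18 → 18/46 = 0.3913
  contract: TP=9, FP=3+6+2=11, FN=0+3+3=6 → 18/35 = 0.5143
  resume: TP=15, FP=2+6+3=11, FN=3+5+2=10 → 30/51 = 0.5882
Weighted-F1 score = Σ (supportᵢ/N)·F1 scoreᵢ with N=83: (16/83)·0.5294 + (27/83)·0.3913 + (15/83)·0.5143 + (25/83)·0.5882 = 0.499

0.499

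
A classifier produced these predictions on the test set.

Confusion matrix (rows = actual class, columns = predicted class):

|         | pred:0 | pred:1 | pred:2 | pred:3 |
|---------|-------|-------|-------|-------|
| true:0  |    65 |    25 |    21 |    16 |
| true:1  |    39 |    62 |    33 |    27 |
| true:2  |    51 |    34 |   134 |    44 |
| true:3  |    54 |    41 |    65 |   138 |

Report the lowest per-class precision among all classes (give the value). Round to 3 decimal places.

Per-class precision (TP/(TP+FP)):
  0: TP=65, FP=39+51+54=144 → 65/209 = 0.3110
  1: TP=62, FP=25+34+41=100 → 62/162 = 0.3827
  2: TP=134, FP=21+33+65=119 → 134/253 = 0.5296
  3: TP=138, FP=16+27+44=87 → 138/225 = 0.6133
Lowest is class '0' with precision = 0.311.

0.311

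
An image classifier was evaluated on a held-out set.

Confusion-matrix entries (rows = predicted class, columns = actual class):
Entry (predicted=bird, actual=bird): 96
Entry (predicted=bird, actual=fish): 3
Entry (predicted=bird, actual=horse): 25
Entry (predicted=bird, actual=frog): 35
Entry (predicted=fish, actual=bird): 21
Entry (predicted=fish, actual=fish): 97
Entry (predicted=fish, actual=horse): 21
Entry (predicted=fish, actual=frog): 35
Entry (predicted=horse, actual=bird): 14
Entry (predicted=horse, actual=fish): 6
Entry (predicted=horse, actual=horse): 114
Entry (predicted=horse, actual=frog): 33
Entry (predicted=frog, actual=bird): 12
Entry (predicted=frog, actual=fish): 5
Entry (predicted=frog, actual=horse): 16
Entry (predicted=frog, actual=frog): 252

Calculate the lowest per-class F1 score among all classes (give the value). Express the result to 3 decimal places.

Per-class F1 score (2·TP/(2·TP+FP+FN)):
  bird: TP=96, FP=3+25+35=63, FN=21+14+12=47 → 192/302 = 0.6358
  fish: TP=97, FP=21+21+35=77, FN=3+6+5=14 → 194/285 = 0.6807
  horse: TP=114, FP=14+6+33=53, FN=25+21+16=62 → 228/343 = 0.6647
  frog: TP=252, FP=12+5+16=33, FN=35+35+33=103 → 504/640 = 0.7875
Lowest is class 'bird' with F1 score = 0.636.

0.636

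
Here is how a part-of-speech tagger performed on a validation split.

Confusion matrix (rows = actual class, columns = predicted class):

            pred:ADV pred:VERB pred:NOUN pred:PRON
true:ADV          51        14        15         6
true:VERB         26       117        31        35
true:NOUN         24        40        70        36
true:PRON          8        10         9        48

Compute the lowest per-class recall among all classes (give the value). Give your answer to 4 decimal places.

0.4118

Per-class recall (TP/(TP+FN)):
  ADV: TP=51, FN=14+15+6=35 → 51/86 = 0.59302
  VERB: TP=117, FN=26+31+35=92 → 117/209 = 0.55981
  NOUN: TP=70, FN=24+40+36=100 → 70/170 = 0.41176
  PRON: TP=48, FN=8+10+9=27 → 48/75 = 0.64000
Lowest is class 'NOUN' with recall = 0.4118.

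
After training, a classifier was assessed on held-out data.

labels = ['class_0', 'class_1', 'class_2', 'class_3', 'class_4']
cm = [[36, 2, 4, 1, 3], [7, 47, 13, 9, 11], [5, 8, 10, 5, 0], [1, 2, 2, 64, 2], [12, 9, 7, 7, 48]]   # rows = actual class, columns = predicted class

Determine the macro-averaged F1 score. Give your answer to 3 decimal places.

0.612

Per-class F1 score (2·TP/(2·TP+FP+FN)):
  class_0: TP=36, FP=7+5+1+12=25, FN=2+4+1+3=10 → 72/107 = 0.6729
  class_1: TP=47, FP=2+8+2+9=21, FN=7+13+9+11=40 → 94/155 = 0.6065
  class_2: TP=10, FP=4+13+2+7=26, FN=5+8+5+0=18 → 20/64 = 0.3125
  class_3: TP=64, FP=1+9+5+7=22, FN=1+2+2+2=7 → 128/157 = 0.8153
  class_4: TP=48, FP=3+11+0+2=16, FN=12+9+7+7=35 → 96/147 = 0.6531
Macro-F1 score = mean = (0.6729 + 0.6065 + 0.3125 + 0.8153 + 0.6531) / 5 = 0.612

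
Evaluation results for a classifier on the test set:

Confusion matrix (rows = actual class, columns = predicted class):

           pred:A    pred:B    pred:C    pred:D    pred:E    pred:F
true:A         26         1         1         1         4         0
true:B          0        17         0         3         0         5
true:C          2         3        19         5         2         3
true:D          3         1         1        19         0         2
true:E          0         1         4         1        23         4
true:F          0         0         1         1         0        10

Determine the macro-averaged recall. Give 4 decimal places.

Per-class recall (TP/(TP+FN)):
  A: TP=26, FN=1+1+1+4+0=7 → 26/33 = 0.78788
  B: TP=17, FN=0+0+3+0+5=8 → 17/25 = 0.68000
  C: TP=19, FN=2+3+5+2+3=15 → 19/34 = 0.55882
  D: TP=19, FN=3+1+1+0+2=7 → 19/26 = 0.73077
  E: TP=23, FN=0+1+4+1+4=10 → 23/33 = 0.69697
  F: TP=10, FN=0+0+1+1+0=2 → 10/12 = 0.83333
Macro-recall = mean = (0.78788 + 0.68000 + 0.55882 + 0.73077 + 0.69697 + 0.83333) / 6 = 0.7146

0.7146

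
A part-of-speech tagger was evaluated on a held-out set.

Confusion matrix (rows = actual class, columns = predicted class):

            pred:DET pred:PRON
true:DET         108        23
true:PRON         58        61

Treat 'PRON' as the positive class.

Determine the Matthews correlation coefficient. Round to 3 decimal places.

0.356

MCC = (TP·TN − FP·FN) / √((TP+FP)(TP+FN)(TN+FP)(TN+FN))
Numerator = 61·108 − 23·58 = 5254
Denominator = √(84·119·131·166) = √217373016 = 14743.5754
MCC = 5254 / 14743.5754 = 0.356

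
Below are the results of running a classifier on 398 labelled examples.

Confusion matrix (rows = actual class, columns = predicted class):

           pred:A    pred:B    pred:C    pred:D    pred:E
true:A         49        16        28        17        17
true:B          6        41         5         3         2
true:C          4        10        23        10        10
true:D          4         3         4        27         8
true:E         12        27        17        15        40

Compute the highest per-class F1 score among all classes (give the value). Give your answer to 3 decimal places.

Per-class F1 score (2·TP/(2·TP+FP+FN)):
  A: TP=49, FP=6+4+4+12=26, FN=16+28+17+17=78 → 98/202 = 0.4851
  B: TP=41, FP=16+10+3+27=56, FN=6+5+3+2=16 → 82/154 = 0.5325
  C: TP=23, FP=28+5+4+17=54, FN=4+10+10+10=34 → 46/134 = 0.3433
  D: TP=27, FP=17+3+10+15=45, FN=4+3+4+8=19 → 54/118 = 0.4576
  E: TP=40, FP=17+2+10+8=37, FN=12+27+17+15=71 → 80/188 = 0.4255
Highest is class 'B' with F1 score = 0.532.

0.532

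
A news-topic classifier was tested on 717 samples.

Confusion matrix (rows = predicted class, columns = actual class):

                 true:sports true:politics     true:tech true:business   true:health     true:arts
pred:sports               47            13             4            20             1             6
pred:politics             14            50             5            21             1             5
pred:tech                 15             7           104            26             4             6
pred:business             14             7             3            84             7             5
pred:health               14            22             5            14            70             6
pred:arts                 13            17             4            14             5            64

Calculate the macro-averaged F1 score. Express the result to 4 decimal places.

0.5770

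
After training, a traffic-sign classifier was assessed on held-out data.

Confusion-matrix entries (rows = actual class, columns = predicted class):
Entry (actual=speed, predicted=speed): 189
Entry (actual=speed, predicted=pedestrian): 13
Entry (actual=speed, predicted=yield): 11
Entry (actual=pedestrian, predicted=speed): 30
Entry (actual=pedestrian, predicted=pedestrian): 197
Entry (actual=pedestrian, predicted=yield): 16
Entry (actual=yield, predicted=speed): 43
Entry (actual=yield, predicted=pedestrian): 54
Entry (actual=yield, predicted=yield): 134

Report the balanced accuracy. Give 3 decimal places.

0.759

Balanced accuracy = mean of per-class recall.
  speed: recall = 189/213 = 0.8873
  pedestrian: recall = 197/243 = 0.8107
  yield: recall = 134/231 = 0.5801
Mean = (0.8873 + 0.8107 + 0.5801) / 3 = 0.759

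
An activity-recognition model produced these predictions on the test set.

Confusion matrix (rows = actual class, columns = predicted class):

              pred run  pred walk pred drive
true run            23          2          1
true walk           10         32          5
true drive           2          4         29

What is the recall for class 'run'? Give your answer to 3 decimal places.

0.885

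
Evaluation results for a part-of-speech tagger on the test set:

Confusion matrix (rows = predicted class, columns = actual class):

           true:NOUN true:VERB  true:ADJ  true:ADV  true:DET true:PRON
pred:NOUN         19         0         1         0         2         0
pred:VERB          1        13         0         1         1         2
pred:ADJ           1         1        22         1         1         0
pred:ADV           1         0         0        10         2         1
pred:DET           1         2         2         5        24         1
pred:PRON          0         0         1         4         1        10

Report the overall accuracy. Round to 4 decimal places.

Accuracy = trace / total = (19+13+22+10+24+10=98) / 131 = 98/131 = 0.7481

0.7481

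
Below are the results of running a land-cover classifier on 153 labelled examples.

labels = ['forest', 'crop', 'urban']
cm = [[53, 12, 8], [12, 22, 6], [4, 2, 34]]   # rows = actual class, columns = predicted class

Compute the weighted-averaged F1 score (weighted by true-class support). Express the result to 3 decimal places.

Per-class F1 score (2·TP/(2·TP+FP+FN)):
  forest: TP=53, FP=12+4=16, FN=12+8=20 → 106/142 = 0.7465
  crop: TP=22, FP=12+2=14, FN=12+6=18 → 44/76 = 0.5789
  urban: TP=34, FP=8+6=14, FN=4+2=6 → 68/88 = 0.7727
Weighted-F1 score = Σ (supportᵢ/N)·F1 scoreᵢ with N=153: (73/153)·0.7465 + (40/153)·0.5789 + (40/153)·0.7727 = 0.710

0.710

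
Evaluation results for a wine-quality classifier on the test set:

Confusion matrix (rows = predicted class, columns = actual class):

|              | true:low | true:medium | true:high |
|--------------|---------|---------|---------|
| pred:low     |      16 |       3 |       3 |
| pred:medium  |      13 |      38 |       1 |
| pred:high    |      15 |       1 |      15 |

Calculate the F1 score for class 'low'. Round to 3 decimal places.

One-vs-rest for 'low': TP = diagonal; FP = other classes predicted 'low'; FN = 'low' predicted as other.
F1 score = 2·TP/(2·TP+FP+FN).
low: TP=16, FP=3+3=6, FN=13+15=28 → 32/66 = 0.4848

0.485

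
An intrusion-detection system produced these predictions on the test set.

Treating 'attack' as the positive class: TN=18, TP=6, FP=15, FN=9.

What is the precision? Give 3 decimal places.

0.286

Precision = TP/(TP+FP) = 6/(6+15) = 6/21 = 0.286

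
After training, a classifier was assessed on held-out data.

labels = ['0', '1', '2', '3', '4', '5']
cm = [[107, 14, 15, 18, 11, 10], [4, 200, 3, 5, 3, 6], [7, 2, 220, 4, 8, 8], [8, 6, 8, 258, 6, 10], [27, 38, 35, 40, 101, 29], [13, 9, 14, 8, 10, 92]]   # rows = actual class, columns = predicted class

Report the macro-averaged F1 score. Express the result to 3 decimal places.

Per-class F1 score (2·TP/(2·TP+FP+FN)):
  0: TP=107, FP=4+7+8+27+13=59, FN=14+15+18+11+10=68 → 214/341 = 0.6276
  1: TP=200, FP=14+2+6+38+9=69, FN=4+3+5+3+6=21 → 400/490 = 0.8163
  2: TP=220, FP=15+3+8+35+14=75, FN=7+2+4+8+8=29 → 440/544 = 0.8088
  3: TP=258, FP=18+5+4+40+8=75, FN=8+6+8+6+10=38 → 516/629 = 0.8203
  4: TP=101, FP=11+3+8+6+10=38, FN=27+38+35+40+29=169 → 202/409 = 0.4939
  5: TP=92, FP=10+6+8+10+29=63, FN=13+9+14+8+10=54 → 184/301 = 0.6113
Macro-F1 score = mean = (0.6276 + 0.8163 + 0.8088 + 0.8203 + 0.4939 + 0.6113) / 6 = 0.696

0.696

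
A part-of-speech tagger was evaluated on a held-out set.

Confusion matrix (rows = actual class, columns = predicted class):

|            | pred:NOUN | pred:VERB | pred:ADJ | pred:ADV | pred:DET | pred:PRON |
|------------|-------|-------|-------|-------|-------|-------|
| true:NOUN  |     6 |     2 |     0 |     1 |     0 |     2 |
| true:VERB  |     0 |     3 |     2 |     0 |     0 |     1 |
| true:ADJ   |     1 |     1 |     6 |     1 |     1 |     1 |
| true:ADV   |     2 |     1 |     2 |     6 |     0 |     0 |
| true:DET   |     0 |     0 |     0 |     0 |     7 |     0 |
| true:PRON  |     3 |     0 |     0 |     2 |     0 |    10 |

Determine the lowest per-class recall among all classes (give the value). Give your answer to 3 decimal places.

Per-class recall (TP/(TP+FN)):
  NOUN: TP=6, FN=2+0+1+0+2=5 → 6/11 = 0.5455
  VERB: TP=3, FN=0+2+0+0+1=3 → 3/6 = 0.5000
  ADJ: TP=6, FN=1+1+1+1+1=5 → 6/11 = 0.5455
  ADV: TP=6, FN=2+1+2+0+0=5 → 6/11 = 0.5455
  DET: TP=7, FN=0+0+0+0+0=0 → 7/7 = 1.0000
  PRON: TP=10, FN=3+0+0+2+0=5 → 10/15 = 0.6667
Lowest is class 'VERB' with recall = 0.500.

0.500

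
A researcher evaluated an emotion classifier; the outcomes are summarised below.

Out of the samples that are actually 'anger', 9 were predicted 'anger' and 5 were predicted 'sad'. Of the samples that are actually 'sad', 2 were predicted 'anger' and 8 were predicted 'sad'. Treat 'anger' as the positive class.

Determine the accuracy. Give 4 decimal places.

0.7083

Accuracy = (TP+TN)/N = (9+8)/24 = 0.7083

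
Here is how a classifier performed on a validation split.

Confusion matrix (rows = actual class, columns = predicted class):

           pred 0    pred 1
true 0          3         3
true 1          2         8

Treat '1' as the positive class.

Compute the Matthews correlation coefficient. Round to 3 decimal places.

MCC = (TP·TN − FP·FN) / √((TP+FP)(TP+FN)(TN+FP)(TN+FN))
Numerator = 8·3 − 3·2 = 18
Denominator = √(11·10·6·5) = √3300 = 57.4456
MCC = 18 / 57.4456 = 0.313

0.313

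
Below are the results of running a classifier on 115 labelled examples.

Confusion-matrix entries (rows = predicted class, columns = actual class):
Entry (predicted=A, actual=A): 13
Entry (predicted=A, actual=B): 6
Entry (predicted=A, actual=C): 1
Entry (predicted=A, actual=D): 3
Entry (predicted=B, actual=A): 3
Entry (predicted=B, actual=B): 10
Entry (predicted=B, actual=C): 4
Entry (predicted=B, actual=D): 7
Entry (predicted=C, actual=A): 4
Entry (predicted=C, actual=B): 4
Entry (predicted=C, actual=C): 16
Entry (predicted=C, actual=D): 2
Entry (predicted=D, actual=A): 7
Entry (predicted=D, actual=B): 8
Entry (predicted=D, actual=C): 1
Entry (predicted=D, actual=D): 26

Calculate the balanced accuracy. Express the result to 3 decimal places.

Balanced accuracy = mean of per-class recall.
  A: recall = 13/27 = 0.4815
  B: recall = 10/28 = 0.3571
  C: recall = 16/22 = 0.7273
  D: recall = 26/38 = 0.6842
Mean = (0.4815 + 0.3571 + 0.7273 + 0.6842) / 4 = 0.563

0.563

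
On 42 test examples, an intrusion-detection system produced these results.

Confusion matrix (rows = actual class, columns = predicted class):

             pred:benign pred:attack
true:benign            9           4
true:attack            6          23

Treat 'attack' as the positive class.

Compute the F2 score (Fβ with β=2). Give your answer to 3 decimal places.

0.804

Fβ = (1+β²)·TP / ((1+β²)·TP + β²·FN + FP), with β²=4
= 5·23 / (5·23 + 4·6 + 4) = 0.804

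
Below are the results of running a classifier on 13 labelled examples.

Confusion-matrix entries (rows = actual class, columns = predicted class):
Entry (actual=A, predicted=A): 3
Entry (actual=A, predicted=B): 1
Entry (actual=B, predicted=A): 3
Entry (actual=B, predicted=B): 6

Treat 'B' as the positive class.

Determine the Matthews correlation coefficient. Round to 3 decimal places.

MCC = (TP·TN − FP·FN) / √((TP+FP)(TP+FN)(TN+FP)(TN+FN))
Numerator = 6·3 − 1·3 = 15
Denominator = √(7·9·4·6) = √1512 = 38.8844
MCC = 15 / 38.8844 = 0.386

0.386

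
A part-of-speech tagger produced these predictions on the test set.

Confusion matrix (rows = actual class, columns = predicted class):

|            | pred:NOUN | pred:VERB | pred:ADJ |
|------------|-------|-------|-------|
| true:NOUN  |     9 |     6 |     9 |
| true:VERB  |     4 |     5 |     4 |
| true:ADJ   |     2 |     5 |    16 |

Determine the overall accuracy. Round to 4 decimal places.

0.5000

Accuracy = trace / total = (9+5+16=30) / 60 = 30/60 = 0.5000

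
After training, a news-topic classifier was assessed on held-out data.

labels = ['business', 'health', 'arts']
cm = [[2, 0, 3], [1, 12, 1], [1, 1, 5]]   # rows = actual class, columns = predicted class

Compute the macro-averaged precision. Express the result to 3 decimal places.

0.660

Per-class precision (TP/(TP+FP)):
  business: TP=2, FP=1+1=2 → 2/4 = 0.5000
  health: TP=12, FP=0+1=1 → 12/13 = 0.9231
  arts: TP=5, FP=3+1=4 → 5/9 = 0.5556
Macro-precision = mean = (0.5000 + 0.9231 + 0.5556) / 3 = 0.660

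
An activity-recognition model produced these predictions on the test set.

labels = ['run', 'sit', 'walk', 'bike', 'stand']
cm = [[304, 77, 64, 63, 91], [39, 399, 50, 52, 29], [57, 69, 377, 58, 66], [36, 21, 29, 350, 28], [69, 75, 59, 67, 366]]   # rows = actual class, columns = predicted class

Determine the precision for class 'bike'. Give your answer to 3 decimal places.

precision = TP/(TP+FP).
bike: TP=350, FP=63+52+58+67=240 → 350/590 = 0.5932

0.593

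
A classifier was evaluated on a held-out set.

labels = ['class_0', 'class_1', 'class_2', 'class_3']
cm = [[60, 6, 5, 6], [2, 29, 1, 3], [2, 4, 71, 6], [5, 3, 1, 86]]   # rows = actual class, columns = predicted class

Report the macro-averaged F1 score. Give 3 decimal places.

0.834

Per-class F1 score (2·TP/(2·TP+FP+FN)):
  class_0: TP=60, FP=2+2+5=9, FN=6+5+6=17 → 120/146 = 0.8219
  class_1: TP=29, FP=6+4+3=13, FN=2+1+3=6 → 58/77 = 0.7532
  class_2: TP=71, FP=5+1+1=7, FN=2+4+6=12 → 142/161 = 0.8820
  class_3: TP=86, FP=6+3+6=15, FN=5+3+1=9 → 172/196 = 0.8776
Macro-F1 score = mean = (0.8219 + 0.7532 + 0.8820 + 0.8776) / 4 = 0.834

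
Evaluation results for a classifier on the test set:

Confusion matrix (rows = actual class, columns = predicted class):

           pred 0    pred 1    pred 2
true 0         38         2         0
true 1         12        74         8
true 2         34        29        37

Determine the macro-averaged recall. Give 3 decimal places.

0.702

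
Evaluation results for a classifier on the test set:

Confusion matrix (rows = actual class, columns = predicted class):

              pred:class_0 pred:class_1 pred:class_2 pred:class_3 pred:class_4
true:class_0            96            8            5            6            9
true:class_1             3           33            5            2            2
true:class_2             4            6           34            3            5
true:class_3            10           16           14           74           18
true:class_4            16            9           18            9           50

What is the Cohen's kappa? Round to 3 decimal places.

0.531

Observed agreement pₒ = trace/N = 287/455 = 0.6308
Expected agreement pₑ = Σ (rowᵢ·colᵢ)/N² = (124·129 + 45·72 + 52·76 + 132·94 + 102·84)/455² = 0.2133
κ = (pₒ − pₑ)/(1 − pₑ) = (0.6308 − 0.2133)/(1 − 0.2133) = 0.531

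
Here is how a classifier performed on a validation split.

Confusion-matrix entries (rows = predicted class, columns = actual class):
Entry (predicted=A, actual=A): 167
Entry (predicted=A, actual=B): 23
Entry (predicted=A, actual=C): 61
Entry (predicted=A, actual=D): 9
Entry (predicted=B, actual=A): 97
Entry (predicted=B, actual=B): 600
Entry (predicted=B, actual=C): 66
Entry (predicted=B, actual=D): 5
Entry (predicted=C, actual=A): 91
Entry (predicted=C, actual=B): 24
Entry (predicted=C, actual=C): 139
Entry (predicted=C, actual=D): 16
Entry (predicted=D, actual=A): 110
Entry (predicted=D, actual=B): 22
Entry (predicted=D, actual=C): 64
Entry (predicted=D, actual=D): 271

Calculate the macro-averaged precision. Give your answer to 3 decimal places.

0.630

Per-class precision (TP/(TP+FP)):
  A: TP=167, FP=23+61+9=93 → 167/260 = 0.6423
  B: TP=600, FP=97+66+5=168 → 600/768 = 0.7813
  C: TP=139, FP=91+24+16=131 → 139/270 = 0.5148
  D: TP=271, FP=110+22+64=196 → 271/467 = 0.5803
Macro-precision = mean = (0.6423 + 0.7813 + 0.5148 + 0.5803) / 4 = 0.630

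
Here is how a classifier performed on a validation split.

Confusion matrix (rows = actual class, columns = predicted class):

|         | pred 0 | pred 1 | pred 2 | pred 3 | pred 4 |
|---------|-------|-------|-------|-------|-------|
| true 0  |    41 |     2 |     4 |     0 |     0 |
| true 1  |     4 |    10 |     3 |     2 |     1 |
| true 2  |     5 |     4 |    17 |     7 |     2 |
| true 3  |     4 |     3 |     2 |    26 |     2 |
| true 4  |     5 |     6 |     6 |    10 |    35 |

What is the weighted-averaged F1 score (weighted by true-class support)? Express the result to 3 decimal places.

0.642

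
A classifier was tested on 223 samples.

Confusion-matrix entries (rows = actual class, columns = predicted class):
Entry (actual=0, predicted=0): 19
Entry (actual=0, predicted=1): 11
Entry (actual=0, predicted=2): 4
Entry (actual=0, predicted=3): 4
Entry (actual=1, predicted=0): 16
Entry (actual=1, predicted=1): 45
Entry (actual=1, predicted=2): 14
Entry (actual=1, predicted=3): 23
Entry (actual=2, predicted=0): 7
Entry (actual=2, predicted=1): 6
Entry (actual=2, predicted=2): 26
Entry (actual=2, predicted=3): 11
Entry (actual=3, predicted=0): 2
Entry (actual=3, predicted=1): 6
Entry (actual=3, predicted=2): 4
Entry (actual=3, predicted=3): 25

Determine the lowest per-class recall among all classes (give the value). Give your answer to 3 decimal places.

Per-class recall (TP/(TP+FN)):
  0: TP=19, FN=11+4+4=19 → 19/38 = 0.5000
  1: TP=45, FN=16+14+23=53 → 45/98 = 0.4592
  2: TP=26, FN=7+6+11=24 → 26/50 = 0.5200
  3: TP=25, FN=2+6+4=12 → 25/37 = 0.6757
Lowest is class '1' with recall = 0.459.

0.459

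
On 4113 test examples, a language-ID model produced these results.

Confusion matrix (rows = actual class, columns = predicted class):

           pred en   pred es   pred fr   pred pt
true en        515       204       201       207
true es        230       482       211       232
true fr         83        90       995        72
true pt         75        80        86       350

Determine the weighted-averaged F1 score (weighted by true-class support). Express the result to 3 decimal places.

Per-class F1 score (2·TP/(2·TP+FP+FN)):
  en: TP=515, FP=230+83+75=388, FN=204+201+207=612 → 1030/2030 = 0.5074
  es: TP=482, FP=204+90+80=374, FN=230+211+232=673 → 964/2011 = 0.4794
  fr: TP=995, FP=201+211+86=498, FN=83+90+72=245 → 1990/2733 = 0.7281
  pt: TP=350, FP=207+232+72=511, FN=75+80+86=241 → 700/1452 = 0.4821
Weighted-F1 score = Σ (supportᵢ/N)·F1 scoreᵢ with N=4113: (1127/4113)·0.5074 + (1155/4113)·0.4794 + (1240/4113)·0.7281 + (591/4113)·0.4821 = 0.562

0.562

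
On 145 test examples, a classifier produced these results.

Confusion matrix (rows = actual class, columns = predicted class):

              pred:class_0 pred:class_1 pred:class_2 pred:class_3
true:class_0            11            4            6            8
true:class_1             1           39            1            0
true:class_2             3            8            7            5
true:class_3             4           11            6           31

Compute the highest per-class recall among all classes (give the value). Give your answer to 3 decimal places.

0.951

Per-class recall (TP/(TP+FN)):
  class_0: TP=11, FN=4+6+8=18 → 11/29 = 0.3793
  class_1: TP=39, FN=1+1+0=2 → 39/41 = 0.9512
  class_2: TP=7, FN=3+8+5=16 → 7/23 = 0.3043
  class_3: TP=31, FN=4+11+6=21 → 31/52 = 0.5962
Highest is class 'class_1' with recall = 0.951.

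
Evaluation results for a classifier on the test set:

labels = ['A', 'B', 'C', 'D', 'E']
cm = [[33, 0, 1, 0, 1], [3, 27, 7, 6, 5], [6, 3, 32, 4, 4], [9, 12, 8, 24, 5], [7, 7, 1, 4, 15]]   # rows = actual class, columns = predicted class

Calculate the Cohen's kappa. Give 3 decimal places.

0.481

Observed agreement pₒ = trace/N = 131/224 = 0.5848
Expected agreement pₑ = Σ (rowᵢ·colᵢ)/N² = (35·58 + 48·49 + 49·49 + 58·38 + 34·30)/224² = 0.1994
κ = (pₒ − pₑ)/(1 − pₑ) = (0.5848 − 0.1994)/(1 − 0.1994) = 0.481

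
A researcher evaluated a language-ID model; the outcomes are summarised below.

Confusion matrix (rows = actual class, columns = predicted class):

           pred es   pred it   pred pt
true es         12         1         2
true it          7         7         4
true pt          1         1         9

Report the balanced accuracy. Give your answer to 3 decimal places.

Balanced accuracy = mean of per-class recall.
  es: recall = 12/15 = 0.8000
  it: recall = 7/18 = 0.3889
  pt: recall = 9/11 = 0.8182
Mean = (0.8000 + 0.3889 + 0.8182) / 3 = 0.669

0.669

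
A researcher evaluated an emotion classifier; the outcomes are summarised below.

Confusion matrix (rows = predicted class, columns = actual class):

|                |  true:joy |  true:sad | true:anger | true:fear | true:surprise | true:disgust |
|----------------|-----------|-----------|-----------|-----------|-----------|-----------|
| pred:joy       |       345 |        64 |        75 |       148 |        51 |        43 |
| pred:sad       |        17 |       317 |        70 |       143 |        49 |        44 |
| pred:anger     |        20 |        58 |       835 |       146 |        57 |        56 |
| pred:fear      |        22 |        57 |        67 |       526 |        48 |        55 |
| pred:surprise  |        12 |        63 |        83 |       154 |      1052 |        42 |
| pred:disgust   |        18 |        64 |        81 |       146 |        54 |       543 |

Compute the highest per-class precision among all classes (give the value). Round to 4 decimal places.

0.7482

Per-class precision (TP/(TP+FP)):
  joy: TP=345, FP=64+75+148+51+43=381 → 345/726 = 0.47521
  sad: TP=317, FP=17+70+143+49+44=323 → 317/640 = 0.49531
  anger: TP=835, FP=20+58+146+57+56=337 → 835/1172 = 0.71246
  fear: TP=526, FP=22+57+67+48+55=249 → 526/775 = 0.67871
  surprise: TP=1052, FP=12+63+83+154+42=354 → 1052/1406 = 0.74822
  disgust: TP=543, FP=18+64+81+146+54=363 → 543/906 = 0.59934
Highest is class 'surprise' with precision = 0.7482.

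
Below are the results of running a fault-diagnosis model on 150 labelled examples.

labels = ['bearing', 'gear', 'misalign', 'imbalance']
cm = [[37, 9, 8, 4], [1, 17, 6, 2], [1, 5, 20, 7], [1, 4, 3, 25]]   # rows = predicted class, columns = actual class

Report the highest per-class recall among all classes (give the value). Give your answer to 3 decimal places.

0.925

Per-class recall (TP/(TP+FN)):
  bearing: TP=37, FN=1+1+1=3 → 37/40 = 0.9250
  gear: TP=17, FN=9+5+4=18 → 17/35 = 0.4857
  misalign: TP=20, FN=8+6+3=17 → 20/37 = 0.5405
  imbalance: TP=25, FN=4+2+7=13 → 25/38 = 0.6579
Highest is class 'bearing' with recall = 0.925.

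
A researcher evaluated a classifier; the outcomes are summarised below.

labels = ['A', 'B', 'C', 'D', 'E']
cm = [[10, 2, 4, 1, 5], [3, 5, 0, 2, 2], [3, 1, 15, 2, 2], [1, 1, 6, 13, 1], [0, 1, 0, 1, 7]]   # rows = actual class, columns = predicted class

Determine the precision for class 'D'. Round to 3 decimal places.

0.684

precision = TP/(TP+FP).
D: TP=13, FP=1+2+2+1=6 → 13/19 = 0.6842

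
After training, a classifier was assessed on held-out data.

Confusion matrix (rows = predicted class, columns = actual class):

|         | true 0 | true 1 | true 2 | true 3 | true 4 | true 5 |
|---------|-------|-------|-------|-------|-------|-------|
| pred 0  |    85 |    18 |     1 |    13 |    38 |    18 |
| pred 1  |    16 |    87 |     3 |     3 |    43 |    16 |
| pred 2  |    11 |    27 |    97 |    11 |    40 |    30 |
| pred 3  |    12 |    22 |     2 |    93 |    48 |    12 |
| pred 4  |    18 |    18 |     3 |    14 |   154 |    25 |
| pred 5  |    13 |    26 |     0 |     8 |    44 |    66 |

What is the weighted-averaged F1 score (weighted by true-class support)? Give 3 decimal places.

0.506

Per-class F1 score (2·TP/(2·TP+FP+FN)):
  0: TP=85, FP=18+1+13+38+18=88, FN=16+11+12+18+13=70 → 170/328 = 0.5183
  1: TP=87, FP=16+3+3+43+16=81, FN=18+27+22+18+26=111 → 174/366 = 0.4754
  2: TP=97, FP=11+27+11+40+30=119, FN=1+3+2+3+0=9 → 194/322 = 0.6025
  3: TP=93, FP=12+22+2+48+12=96, FN=13+3+11+14+8=49 → 186/331 = 0.5619
  4: TP=154, FP=18+18+3+14+25=78, FN=38+43+40+48+44=213 → 308/599 = 0.5142
  5: TP=66, FP=13+26+0+8+44=91, FN=18+16+30+12+25=101 → 132/324 = 0.4074
Weighted-F1 score = Σ (supportᵢ/N)·F1 scoreᵢ with N=1135: (155/1135)·0.5183 + (198/1135)·0.4754 + (106/1135)·0.6025 + (142/1135)·0.5619 + (367/1135)·0.5142 + (167/1135)·0.4074 = 0.506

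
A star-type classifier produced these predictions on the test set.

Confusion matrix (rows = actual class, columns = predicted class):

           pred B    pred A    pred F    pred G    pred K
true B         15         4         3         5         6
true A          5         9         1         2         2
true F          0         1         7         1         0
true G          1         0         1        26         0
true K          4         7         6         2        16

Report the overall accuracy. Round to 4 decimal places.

0.5887

Accuracy = trace / total = (15+9+7+26+16=73) / 124 = 73/124 = 0.5887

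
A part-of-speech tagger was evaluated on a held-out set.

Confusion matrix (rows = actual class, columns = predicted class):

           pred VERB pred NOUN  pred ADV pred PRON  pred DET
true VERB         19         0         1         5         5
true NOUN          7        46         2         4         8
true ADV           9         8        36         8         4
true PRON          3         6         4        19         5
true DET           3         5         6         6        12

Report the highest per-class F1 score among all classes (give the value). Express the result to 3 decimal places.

Per-class F1 score (2·TP/(2·TP+FP+FN)):
  VERB: TP=19, FP=7+9+3+3=22, FN=0+1+5+5=11 → 38/71 = 0.5352
  NOUN: TP=46, FP=0+8+6+5=19, FN=7+2+4+8=21 → 92/132 = 0.6970
  ADV: TP=36, FP=1+2+4+6=13, FN=9+8+8+4=29 → 72/114 = 0.6316
  PRON: TP=19, FP=5+4+8+6=23, FN=3+6+4+5=18 → 38/79 = 0.4810
  DET: TP=12, FP=5+8+4+5=22, FN=3+5+6+6=20 → 24/66 = 0.3636
Highest is class 'NOUN' with F1 score = 0.697.

0.697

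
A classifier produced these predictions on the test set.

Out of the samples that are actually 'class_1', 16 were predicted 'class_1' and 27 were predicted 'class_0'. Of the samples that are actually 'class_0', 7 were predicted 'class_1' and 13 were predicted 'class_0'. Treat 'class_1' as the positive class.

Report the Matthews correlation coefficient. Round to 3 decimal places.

0.021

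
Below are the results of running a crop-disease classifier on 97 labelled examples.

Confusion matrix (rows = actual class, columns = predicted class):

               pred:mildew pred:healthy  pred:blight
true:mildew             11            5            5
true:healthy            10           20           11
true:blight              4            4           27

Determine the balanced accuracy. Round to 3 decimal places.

Balanced accuracy = mean of per-class recall.
  mildew: recall = 11/21 = 0.5238
  healthy: recall = 20/41 = 0.4878
  blight: recall = 27/35 = 0.7714
Mean = (0.5238 + 0.4878 + 0.7714) / 3 = 0.594

0.594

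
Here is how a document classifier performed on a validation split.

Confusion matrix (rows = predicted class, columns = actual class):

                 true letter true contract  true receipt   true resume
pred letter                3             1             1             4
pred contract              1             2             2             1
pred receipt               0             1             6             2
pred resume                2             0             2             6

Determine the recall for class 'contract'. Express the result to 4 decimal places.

Treat 'contract' as positive and all other classes as negative.
recall = TP/(TP+FN).
contract: TP=2, FN=1+1+0=2 → 2/4 = 0.50000

0.5000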